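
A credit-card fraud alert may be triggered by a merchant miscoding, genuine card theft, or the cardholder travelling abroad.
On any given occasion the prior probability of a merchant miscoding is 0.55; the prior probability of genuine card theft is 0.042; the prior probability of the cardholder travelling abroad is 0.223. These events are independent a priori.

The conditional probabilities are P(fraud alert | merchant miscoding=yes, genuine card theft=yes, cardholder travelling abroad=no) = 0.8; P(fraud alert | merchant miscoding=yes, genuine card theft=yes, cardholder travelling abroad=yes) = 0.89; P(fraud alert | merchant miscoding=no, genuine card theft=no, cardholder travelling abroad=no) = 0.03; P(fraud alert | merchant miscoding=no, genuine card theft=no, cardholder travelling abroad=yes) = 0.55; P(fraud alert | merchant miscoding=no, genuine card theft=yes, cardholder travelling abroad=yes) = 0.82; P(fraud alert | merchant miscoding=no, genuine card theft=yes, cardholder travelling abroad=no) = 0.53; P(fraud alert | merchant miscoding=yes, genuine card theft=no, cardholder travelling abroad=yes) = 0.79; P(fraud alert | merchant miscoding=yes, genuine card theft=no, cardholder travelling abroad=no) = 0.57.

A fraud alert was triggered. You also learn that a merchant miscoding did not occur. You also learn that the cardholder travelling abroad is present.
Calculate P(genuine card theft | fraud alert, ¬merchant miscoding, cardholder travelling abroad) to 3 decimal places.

P(genuine card theft | fraud alert, ¬merchant miscoding, cardholder travelling abroad) ≈ 0.061

By total probability over both values of genuine card theft:
  P(fraud alert | ¬merchant miscoding, cardholder travelling abroad) = 0.55·0.958 + 0.82·0.042
        = 0.526900 + 0.034440 = 0.561340
Keeping only the genuine card theft-present terms gives 0.034440, so
  P(genuine card theft | fraud alert, ¬merchant miscoding, cardholder travelling abroad) = 0.034440 / 0.561340 ≈ 0.061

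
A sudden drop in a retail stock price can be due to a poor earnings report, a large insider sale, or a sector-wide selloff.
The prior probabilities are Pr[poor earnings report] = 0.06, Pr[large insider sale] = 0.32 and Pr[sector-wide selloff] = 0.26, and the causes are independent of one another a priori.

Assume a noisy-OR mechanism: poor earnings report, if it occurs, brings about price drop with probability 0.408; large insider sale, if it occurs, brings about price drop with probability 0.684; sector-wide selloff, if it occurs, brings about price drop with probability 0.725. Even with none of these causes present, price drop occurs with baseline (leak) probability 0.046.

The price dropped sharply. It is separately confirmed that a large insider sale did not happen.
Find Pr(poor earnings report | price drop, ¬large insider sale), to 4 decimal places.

Pr(poor earnings report | price drop, ¬large insider sale) ≈ 0.1328

Under noisy-OR, P(price drop | causes) = 1 − (1−0.046)·∏(1−qᵢ) over the active causes.
Numerator (weight on configurations with poor earnings report): 0.019324 + 0.013177 = 0.032501
Normalizer over all consistent configurations: 0.046×0.94×0.74 + 0.73765×0.94×0.26 + 0.435232×0.06×0.74 + 0.844689×0.06×0.26 = 0.244781
P(poor earnings report | price drop, ¬large insider sale) = 0.032501/0.244781 ≈ 0.1328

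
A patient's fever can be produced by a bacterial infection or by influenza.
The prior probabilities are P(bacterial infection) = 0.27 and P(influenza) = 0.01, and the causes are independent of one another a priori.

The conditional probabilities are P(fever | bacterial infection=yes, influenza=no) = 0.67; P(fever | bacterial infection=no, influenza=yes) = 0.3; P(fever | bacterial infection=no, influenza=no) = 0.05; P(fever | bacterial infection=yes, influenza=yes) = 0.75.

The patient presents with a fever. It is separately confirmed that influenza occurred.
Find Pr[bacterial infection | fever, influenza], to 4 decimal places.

Pr[bacterial infection | fever, influenza] ≈ 0.4804

For the numerator, keep only bacterial infection=true terms: 0.75*0.27 = 0.202500
Normalizer over all consistent configurations: 0.3*0.73 + 0.75*0.27 = 0.421500
Posterior = 0.202500 / 0.421500 ≈ 0.4804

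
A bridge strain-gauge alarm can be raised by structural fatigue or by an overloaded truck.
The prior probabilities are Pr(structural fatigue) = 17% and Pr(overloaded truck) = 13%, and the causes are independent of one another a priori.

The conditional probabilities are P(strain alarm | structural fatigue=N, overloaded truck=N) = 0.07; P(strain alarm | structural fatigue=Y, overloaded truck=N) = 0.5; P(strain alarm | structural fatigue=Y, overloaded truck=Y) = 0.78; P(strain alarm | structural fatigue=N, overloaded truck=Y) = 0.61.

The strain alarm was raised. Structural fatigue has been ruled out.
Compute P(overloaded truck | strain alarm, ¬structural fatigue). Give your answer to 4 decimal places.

P(strain alarm | ¬structural fatigue) = 0.07·0.87 + 0.61·0.13 = 0.060900 + 0.079300 = 0.140200
Of this, 0.079300 comes from 0.61·0.13 (the overloaded truck=true cases).
Hence the posterior is 0.079300/0.140200 ≈ 0.5656.

P(overloaded truck | strain alarm, ¬structural fatigue) ≈ 0.5656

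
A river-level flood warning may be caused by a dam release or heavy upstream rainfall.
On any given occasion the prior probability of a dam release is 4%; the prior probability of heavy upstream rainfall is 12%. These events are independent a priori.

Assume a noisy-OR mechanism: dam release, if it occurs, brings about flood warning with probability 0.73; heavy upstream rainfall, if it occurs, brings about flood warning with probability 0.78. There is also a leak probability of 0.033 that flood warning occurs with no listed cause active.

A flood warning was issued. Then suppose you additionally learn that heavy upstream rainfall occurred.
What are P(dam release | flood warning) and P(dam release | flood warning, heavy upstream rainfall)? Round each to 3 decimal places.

P(dam release | flood warning) ≈ 0.205; P(dam release | flood warning, heavy upstream rainfall) ≈ 0.048

Under noisy-OR, P(flood warning | causes) = 1 − (1−0.033)·∏(1−qᵢ) over the active causes.
Numerator (weight on configurations with dam release): 0.026010 + 0.004524 = 0.030534
Denominator P(flood warning): 0.033*0.96*0.88 + 0.78726*0.96*0.12 + 0.73891*0.04*0.88 + 0.94256*0.04*0.12 = 0.149104
Posterior = 0.030534 / 0.149104 ≈ 0.205

With the extra evidence:
P(flood warning | heavy upstream rainfall) = 0.78726·0.96 + 0.94256·0.04 = 0.755770 + 0.037702 = 0.793472
The dam release-present share is 0.94256·0.04 = 0.037702.
Hence the posterior is 0.037702/0.793472 ≈ 0.048.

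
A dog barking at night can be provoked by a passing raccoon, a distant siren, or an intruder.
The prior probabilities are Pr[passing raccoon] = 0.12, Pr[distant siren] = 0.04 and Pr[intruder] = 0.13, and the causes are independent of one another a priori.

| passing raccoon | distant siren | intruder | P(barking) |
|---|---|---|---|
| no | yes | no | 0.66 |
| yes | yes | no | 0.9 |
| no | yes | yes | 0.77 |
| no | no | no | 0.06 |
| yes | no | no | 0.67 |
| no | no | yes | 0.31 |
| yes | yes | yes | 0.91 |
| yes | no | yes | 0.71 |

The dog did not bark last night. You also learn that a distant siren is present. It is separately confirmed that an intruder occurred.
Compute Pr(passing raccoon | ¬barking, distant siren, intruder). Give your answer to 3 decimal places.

Pr(passing raccoon | ¬barking, distant siren, intruder) ≈ 0.051

Enumerate both values of passing raccoon and weight by the priors:
  P(¬barking | distant siren, intruder) = 0.23×0.88 + 0.09×0.12
        = 0.202400 + 0.010800 = 0.213200
Keeping only the passing raccoon-present terms gives 0.010800, so
  P(passing raccoon | ¬barking, distant siren, intruder) = 0.010800 / 0.213200 ≈ 0.051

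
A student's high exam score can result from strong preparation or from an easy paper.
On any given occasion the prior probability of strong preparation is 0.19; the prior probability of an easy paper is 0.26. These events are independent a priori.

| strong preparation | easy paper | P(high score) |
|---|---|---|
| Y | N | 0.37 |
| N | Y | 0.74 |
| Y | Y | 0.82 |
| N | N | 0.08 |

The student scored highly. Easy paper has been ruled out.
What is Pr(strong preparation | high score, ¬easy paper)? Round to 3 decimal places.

Pr(strong preparation | high score, ¬easy paper) ≈ 0.520

By total probability over both values of strong preparation:
  P(high score | ¬easy paper) = 0.08×0.81 + 0.37×0.19
        = 0.064800 + 0.070300 = 0.135100
Configurations with strong preparation contribute 0.070300, so
  P(strong preparation | high score, ¬easy paper) = 0.070300 / 0.135100 ≈ 0.520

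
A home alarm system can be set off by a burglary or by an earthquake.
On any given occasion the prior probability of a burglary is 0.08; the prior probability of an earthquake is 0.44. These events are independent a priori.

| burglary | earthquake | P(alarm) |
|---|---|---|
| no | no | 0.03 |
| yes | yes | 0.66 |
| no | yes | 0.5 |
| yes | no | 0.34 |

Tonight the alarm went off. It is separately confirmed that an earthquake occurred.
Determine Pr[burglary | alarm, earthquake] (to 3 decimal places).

Enumerate both values of burglary and weight by the priors:
  P(alarm | earthquake) = 0.5×0.92 + 0.66×0.08
        = 0.460000 + 0.052800 = 0.512800
The terms with burglary present sum to 0.052800, so
  P(burglary | alarm, earthquake) = 0.052800 / 0.512800 ≈ 0.103

Pr[burglary | alarm, earthquake] ≈ 0.103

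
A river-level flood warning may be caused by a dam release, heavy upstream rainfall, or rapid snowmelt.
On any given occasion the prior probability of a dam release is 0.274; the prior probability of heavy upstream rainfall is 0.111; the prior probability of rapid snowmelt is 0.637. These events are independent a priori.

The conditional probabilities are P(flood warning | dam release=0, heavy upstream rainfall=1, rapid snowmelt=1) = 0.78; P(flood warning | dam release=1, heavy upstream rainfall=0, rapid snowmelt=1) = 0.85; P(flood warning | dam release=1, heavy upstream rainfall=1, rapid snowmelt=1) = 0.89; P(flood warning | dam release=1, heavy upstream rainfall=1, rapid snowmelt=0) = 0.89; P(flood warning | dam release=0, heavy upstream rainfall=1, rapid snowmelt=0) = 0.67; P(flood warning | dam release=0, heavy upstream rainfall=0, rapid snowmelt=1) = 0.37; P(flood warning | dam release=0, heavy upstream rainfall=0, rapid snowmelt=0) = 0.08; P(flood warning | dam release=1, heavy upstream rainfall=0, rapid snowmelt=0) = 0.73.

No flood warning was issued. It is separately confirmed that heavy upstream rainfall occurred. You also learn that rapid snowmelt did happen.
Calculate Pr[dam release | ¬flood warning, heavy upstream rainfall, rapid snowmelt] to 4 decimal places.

Pr[dam release | ¬flood warning, heavy upstream rainfall, rapid snowmelt] ≈ 0.1587

P(¬flood warning | heavy upstream rainfall, rapid snowmelt) = 0.22×0.726 + 0.11×0.274 = 0.159720 + 0.030140 = 0.189860
The dam release-present share is 0.11×0.274 = 0.030140.
P(dam release | ¬flood warning, heavy upstream rainfall, rapid snowmelt) = 0.030140 / 0.189860 ≈ 0.1587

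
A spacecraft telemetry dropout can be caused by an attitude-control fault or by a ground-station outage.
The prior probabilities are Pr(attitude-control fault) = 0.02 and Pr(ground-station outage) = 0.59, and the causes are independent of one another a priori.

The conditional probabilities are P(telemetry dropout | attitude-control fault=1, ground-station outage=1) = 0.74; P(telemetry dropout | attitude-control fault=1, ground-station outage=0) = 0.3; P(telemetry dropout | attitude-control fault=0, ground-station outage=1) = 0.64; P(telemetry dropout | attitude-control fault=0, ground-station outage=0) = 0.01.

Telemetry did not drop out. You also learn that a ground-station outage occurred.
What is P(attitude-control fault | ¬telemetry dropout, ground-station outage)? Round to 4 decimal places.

P(attitude-control fault | ¬telemetry dropout, ground-station outage) ≈ 0.0145

P(¬telemetry dropout | ground-station outage) = 0.36*0.98 + 0.26*0.02 = 0.352800 + 0.005200 = 0.358000
The attitude-control fault-present share is 0.26*0.02 = 0.005200.
P(attitude-control fault | ¬telemetry dropout, ground-station outage) = 0.005200 / 0.358000 ≈ 0.0145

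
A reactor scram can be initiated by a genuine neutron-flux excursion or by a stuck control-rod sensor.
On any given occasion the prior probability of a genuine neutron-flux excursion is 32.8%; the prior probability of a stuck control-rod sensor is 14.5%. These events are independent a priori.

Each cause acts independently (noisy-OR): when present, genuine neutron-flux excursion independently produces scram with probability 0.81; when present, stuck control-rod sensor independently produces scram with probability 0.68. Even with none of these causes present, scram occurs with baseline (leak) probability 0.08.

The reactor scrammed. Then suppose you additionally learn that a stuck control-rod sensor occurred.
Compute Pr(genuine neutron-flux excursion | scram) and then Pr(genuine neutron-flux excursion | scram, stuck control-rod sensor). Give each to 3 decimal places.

Pr(genuine neutron-flux excursion | scram) ≈ 0.707; Pr(genuine neutron-flux excursion | scram, stuck control-rod sensor) ≈ 0.395

Under noisy-OR, P(scram | causes) = 1 − (1−0.08)·∏(1−qᵢ) over the active causes.
P(scram) = 0.08·0.672·0.855 + 0.7056·0.672·0.145 + 0.8252·0.328·0.855 + 0.944064·0.328·0.145 = 0.045965 + 0.068754 + 0.231419 + 0.044900 = 0.391038
The genuine neutron-flux excursion-present share is 0.231419 + 0.044900 = 0.276319.
So P(genuine neutron-flux excursion | scram) = 0.276319/0.391038 ≈ 0.707.

Now condition on the additional information:
Weight on genuine neutron-flux excursion=true, given the evidence: 0.944064·0.328 = 0.309653
The normalizing constant is 0.7056·0.672 + 0.944064·0.328 = 0.783816
P(genuine neutron-flux excursion | scram, stuck control-rod sensor) = 0.309653/0.783816 ≈ 0.395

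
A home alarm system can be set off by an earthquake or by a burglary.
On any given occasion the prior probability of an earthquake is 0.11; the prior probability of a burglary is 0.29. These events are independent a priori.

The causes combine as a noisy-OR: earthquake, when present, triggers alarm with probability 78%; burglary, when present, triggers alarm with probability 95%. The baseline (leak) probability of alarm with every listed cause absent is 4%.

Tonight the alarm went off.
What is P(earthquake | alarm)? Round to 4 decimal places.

Under noisy-OR, P(alarm | causes) = 1 − (1−0.04)·∏(1−qᵢ) over the active causes.
P(alarm) = 0.04·0.89·0.71 + 0.952·0.89·0.29 + 0.7888·0.11·0.71 + 0.98944·0.11·0.29 = 0.025276 + 0.245711 + 0.061605 + 0.031563 = 0.364155
Of this, 0.093168 comes from 0.061605 + 0.031563 (the earthquake=true cases).
Hence the posterior is 0.093168/0.364155 ≈ 0.2558.

P(earthquake | alarm) ≈ 0.2558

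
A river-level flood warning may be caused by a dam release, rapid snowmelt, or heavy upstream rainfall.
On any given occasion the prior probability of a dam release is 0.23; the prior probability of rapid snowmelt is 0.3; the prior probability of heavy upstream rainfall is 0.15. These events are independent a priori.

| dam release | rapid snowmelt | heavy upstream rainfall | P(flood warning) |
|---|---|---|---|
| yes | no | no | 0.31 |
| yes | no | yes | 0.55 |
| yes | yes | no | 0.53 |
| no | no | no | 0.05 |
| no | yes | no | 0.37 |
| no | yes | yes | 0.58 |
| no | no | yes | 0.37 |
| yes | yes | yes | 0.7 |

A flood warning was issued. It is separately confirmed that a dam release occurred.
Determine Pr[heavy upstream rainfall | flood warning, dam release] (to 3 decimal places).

For the numerator, keep only heavy upstream rainfall=true terms: 0.057750 + 0.031500 = 0.089250
Normalizer over all consistent configurations: 0.31×0.7×0.85 + 0.55×0.7×0.15 + 0.53×0.3×0.85 + 0.7×0.3×0.15 = 0.408850
P(heavy upstream rainfall | flood warning, dam release) = 0.089250/0.408850 ≈ 0.218

Pr[heavy upstream rainfall | flood warning, dam release] ≈ 0.218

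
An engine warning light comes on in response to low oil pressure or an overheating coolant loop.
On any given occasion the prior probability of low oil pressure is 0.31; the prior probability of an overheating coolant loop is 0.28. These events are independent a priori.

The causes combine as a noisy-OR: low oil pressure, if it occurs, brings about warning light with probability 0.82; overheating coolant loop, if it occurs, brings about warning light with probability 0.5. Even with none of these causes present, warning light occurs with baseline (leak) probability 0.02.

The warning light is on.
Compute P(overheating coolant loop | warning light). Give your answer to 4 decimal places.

Under noisy-OR, P(warning light | causes) = 1 − (1−0.02)·∏(1−qᵢ) over the active causes.
Enumerate the 4 (low oil pressure, overheating coolant loop) configurations and weight by the priors:
  P(warning light) = 0.02*0.69*0.72 + 0.51*0.69*0.28 + 0.8236*0.31*0.72 + 0.9118*0.31*0.28
        = 0.009936 + 0.098532 + 0.183828 + 0.079144 = 0.371440
Keeping only the overheating coolant loop-present terms gives 0.177676, so
  P(overheating coolant loop | warning light) = 0.177676 / 0.371440 ≈ 0.4783

P(overheating coolant loop | warning light) ≈ 0.4783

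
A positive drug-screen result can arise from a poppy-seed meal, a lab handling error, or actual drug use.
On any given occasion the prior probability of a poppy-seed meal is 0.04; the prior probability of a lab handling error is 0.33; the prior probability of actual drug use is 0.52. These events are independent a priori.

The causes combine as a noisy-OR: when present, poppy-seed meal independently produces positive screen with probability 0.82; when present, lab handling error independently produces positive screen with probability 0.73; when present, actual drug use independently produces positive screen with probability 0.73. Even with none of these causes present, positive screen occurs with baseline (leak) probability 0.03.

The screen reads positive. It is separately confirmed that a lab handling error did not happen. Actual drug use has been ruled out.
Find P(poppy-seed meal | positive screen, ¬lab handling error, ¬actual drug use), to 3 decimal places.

P(poppy-seed meal | positive screen, ¬lab handling error, ¬actual drug use) ≈ 0.534

Under noisy-OR, P(positive screen | causes) = 1 − (1−0.03)·∏(1−qᵢ) over the active causes.
Sum P(positive screen|·) weighted by the priors over both values of poppy-seed meal:
  P(positive screen | ¬lab handling error, ¬actual drug use) = 0.03×0.96 + 0.8254×0.04
        = 0.028800 + 0.033016 = 0.061816
Keeping only the poppy-seed meal-present terms gives 0.033016, so
  P(poppy-seed meal | positive screen, ¬lab handling error, ¬actual drug use) = 0.033016 / 0.061816 ≈ 0.534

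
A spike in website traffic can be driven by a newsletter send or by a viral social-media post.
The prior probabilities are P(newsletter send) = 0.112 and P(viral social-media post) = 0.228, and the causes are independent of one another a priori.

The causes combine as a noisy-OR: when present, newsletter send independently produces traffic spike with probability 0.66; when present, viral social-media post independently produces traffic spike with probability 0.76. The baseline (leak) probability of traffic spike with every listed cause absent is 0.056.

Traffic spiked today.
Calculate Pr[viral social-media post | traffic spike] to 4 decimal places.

Under noisy-OR, P(traffic spike | causes) = 1 − (1−0.056)·∏(1−qᵢ) over the active causes.
P(traffic spike) = 0.056×0.888×0.772 + 0.77344×0.888×0.228 + 0.67904×0.112×0.772 + 0.92297×0.112×0.228 = 0.038390 + 0.156594 + 0.058713 + 0.023569 = 0.277266
The viral social-media post-present share is 0.156594 + 0.023569 = 0.180163.
P(viral social-media post | traffic spike) = 0.180163 / 0.277266 ≈ 0.6498

Pr[viral social-media post | traffic spike] ≈ 0.6498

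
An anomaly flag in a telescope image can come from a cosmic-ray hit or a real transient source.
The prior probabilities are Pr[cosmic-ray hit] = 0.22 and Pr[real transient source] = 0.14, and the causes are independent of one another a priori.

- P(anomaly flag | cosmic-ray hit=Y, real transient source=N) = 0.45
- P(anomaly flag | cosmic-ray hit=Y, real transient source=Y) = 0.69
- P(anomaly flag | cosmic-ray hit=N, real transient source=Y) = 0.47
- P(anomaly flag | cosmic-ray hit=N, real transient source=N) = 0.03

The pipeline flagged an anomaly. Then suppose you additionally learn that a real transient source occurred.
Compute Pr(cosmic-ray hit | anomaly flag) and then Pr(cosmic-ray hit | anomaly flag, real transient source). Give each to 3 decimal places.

Pr(cosmic-ray hit | anomaly flag) ≈ 0.598; Pr(cosmic-ray hit | anomaly flag, real transient source) ≈ 0.293

By total probability over the 4 (cosmic-ray hit, real transient source) configurations:
  P(anomaly flag) = 0.03·0.78·0.86 + 0.47·0.78·0.14 + 0.45·0.22·0.86 + 0.69·0.22·0.14
        = 0.020124 + 0.051324 + 0.085140 + 0.021252 = 0.177840
Configurations with cosmic-ray hit contribute 0.106392, so
  P(cosmic-ray hit | anomaly flag) = 0.106392 / 0.177840 ≈ 0.598

Now also conditioning on real transient source=true:
Numerator (weight on configurations with cosmic-ray hit): 0.69×0.22 = 0.151800
Denominator P(anomaly flag | real transient source): 0.47×0.78 + 0.69×0.22 = 0.518400
Posterior = 0.151800 / 0.518400 ≈ 0.293
Conditioning on real transient source lowers the posterior on cosmic-ray hit: the classic explaining-away effect in a common-effect structure.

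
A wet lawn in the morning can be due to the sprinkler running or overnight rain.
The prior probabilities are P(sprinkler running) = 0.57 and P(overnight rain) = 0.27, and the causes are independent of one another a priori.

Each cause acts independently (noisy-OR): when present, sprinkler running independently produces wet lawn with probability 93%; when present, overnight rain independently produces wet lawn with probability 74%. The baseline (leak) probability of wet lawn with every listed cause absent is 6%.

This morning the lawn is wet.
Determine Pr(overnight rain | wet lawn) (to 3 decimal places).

Pr(overnight rain | wet lawn) ≈ 0.370

Under noisy-OR, P(wet lawn | causes) = 1 − (1−0.06)·∏(1−qᵢ) over the active causes.
Enumerate the 4 (sprinkler running, overnight rain) configurations and weight by the priors:
  P(wet lawn) = 0.06*0.43*0.73 + 0.7556*0.43*0.27 + 0.9342*0.57*0.73 + 0.982892*0.57*0.27
        = 0.018834 + 0.087725 + 0.388721 + 0.151267 = 0.646547
Keeping only the overnight rain-present terms gives 0.238992, so
  P(overnight rain | wet lawn) = 0.238992 / 0.646547 ≈ 0.370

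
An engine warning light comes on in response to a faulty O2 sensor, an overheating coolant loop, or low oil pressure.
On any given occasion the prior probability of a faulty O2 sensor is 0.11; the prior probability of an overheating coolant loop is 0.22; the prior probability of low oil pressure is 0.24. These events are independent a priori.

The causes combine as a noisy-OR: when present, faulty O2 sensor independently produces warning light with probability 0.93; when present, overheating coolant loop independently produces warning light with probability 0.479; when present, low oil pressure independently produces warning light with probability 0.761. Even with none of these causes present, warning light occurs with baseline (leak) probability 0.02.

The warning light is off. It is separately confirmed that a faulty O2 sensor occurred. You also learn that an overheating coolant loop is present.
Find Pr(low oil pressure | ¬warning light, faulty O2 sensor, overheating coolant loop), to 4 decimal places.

Pr(low oil pressure | ¬warning light, faulty O2 sensor, overheating coolant loop) ≈ 0.0702

Under noisy-OR, P(warning light | causes) = 1 − (1−0.02)·∏(1−qᵢ) over the active causes.
P(¬warning light | faulty O2 sensor, overheating coolant loop) = 0.035741×0.76 + 0.008542×0.24 = 0.027163 + 0.002050 = 0.029213
The low oil pressure-present share is 0.008542×0.24 = 0.002050.
Hence the posterior is 0.002050/0.029213 ≈ 0.0702.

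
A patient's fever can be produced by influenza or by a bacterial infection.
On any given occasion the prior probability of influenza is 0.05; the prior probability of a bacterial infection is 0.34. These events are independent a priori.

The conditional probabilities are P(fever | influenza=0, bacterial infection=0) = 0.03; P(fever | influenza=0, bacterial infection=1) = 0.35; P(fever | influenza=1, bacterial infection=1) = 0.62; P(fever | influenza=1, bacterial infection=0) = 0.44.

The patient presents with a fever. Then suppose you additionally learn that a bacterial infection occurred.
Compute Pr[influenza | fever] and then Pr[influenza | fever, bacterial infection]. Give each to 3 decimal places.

Weight on influenza=true, given the evidence: 0.014520 + 0.010540 = 0.025060
The normalizing constant is 0.03*0.95*0.66 + 0.35*0.95*0.34 + 0.44*0.05*0.66 + 0.62*0.05*0.34 = 0.156920
Posterior = 0.025060 / 0.156920 ≈ 0.160

With the extra evidence:
Weight on influenza=true, given the evidence: 0.62×0.05 = 0.031000
Denominator P(fever | bacterial infection): 0.35×0.95 + 0.62×0.05 = 0.363500
Posterior = 0.031000 / 0.363500 ≈ 0.085

Pr[influenza | fever] ≈ 0.160; Pr[influenza | fever, bacterial infection] ≈ 0.085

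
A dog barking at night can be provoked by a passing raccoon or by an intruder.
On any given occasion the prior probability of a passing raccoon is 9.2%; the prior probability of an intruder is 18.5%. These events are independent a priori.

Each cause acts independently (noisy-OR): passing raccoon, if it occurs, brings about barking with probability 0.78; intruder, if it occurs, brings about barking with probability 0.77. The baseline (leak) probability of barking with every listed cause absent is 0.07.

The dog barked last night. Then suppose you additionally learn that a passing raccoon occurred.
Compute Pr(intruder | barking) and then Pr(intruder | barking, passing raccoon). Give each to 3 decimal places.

Pr(intruder | barking) ≈ 0.571; Pr(intruder | barking, passing raccoon) ≈ 0.214

Under noisy-OR, P(barking | causes) = 1 − (1−0.07)·∏(1−qᵢ) over the active causes.
P(barking) = 0.07×0.908×0.815 + 0.7861×0.908×0.185 + 0.7954×0.092×0.815 + 0.952942×0.092×0.185 = 0.051801 + 0.132049 + 0.059639 + 0.016219 = 0.259708
Restricting to configurations with intruder present: 0.132049 + 0.016219 = 0.148268.
Hence the posterior is 0.148268/0.259708 ≈ 0.571.

With the extra evidence:
By total probability over both values of intruder:
  P(barking | passing raccoon) = 0.7954*0.815 + 0.952942*0.185
        = 0.648251 + 0.176294 = 0.824545
The terms with intruder present sum to 0.176294, so
  P(intruder | barking, passing raccoon) = 0.176294 / 0.824545 ≈ 0.214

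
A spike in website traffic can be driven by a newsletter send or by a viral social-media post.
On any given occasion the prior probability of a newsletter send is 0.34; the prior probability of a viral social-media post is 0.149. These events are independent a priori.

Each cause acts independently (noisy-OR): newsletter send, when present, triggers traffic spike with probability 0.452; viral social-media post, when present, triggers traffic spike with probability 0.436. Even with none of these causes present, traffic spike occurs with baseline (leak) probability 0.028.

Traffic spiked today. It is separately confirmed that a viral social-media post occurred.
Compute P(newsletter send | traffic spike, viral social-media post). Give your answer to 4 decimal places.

Under noisy-OR, P(traffic spike | causes) = 1 − (1−0.028)·∏(1−qᵢ) over the active causes.
P(traffic spike | viral social-media post) = 0.451792*0.66 + 0.699582*0.34 = 0.298183 + 0.237858 = 0.536041
Of this, 0.237858 comes from 0.699582*0.34 (the newsletter send=true cases).
So P(newsletter send | traffic spike, viral social-media post) = 0.237858/0.536041 ≈ 0.4437.

P(newsletter send | traffic spike, viral social-media post) ≈ 0.4437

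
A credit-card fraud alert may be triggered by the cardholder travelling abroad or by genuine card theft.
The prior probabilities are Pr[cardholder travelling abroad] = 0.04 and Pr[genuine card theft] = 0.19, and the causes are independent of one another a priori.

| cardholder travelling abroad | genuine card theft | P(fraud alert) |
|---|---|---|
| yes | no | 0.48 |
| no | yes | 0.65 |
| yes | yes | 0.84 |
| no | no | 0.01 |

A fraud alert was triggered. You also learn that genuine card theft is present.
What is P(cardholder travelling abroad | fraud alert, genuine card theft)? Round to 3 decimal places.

Sum P(fraud alert|·) weighted by the priors over both values of cardholder travelling abroad:
  P(fraud alert | genuine card theft) = 0.65×0.96 + 0.84×0.04
        = 0.624000 + 0.033600 = 0.657600
The terms with cardholder travelling abroad present sum to 0.033600, so
  P(cardholder travelling abroad | fraud alert, genuine card theft) = 0.033600 / 0.657600 ≈ 0.051

P(cardholder travelling abroad | fraud alert, genuine card theft) ≈ 0.051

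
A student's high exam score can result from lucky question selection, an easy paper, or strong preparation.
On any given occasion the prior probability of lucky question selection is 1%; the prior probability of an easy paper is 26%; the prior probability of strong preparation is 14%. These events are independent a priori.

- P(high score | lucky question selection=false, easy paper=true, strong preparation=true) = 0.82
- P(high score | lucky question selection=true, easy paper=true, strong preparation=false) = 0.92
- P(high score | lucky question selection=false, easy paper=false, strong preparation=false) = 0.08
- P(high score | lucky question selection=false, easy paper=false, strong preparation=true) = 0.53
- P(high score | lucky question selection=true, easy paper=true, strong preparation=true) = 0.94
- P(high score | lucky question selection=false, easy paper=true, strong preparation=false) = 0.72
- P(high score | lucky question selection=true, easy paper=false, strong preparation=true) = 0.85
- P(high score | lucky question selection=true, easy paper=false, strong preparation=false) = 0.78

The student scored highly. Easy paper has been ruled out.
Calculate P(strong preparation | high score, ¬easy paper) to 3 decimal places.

Numerator (weight on configurations with strong preparation): 0.073458 + 0.001190 = 0.074648
The normalizing constant is 0.08*0.99*0.86 + 0.53*0.99*0.14 + 0.78*0.01*0.86 + 0.85*0.01*0.14 = 0.149468
P(strong preparation | high score, ¬easy paper) = 0.074648/0.149468 ≈ 0.499

P(strong preparation | high score, ¬easy paper) ≈ 0.499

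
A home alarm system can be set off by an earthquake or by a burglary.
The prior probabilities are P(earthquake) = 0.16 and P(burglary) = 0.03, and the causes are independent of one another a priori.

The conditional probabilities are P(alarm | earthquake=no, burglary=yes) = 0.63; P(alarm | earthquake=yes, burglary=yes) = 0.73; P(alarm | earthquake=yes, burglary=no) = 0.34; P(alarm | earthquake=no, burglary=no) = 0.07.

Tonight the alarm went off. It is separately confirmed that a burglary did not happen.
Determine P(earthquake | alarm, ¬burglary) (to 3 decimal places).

P(earthquake | alarm, ¬burglary) ≈ 0.481

P(alarm | ¬burglary) = 0.07·0.84 + 0.34·0.16 = 0.058800 + 0.054400 = 0.113200
Restricting to configurations with earthquake present: 0.34·0.16 = 0.054400.
Hence the posterior is 0.054400/0.113200 ≈ 0.481.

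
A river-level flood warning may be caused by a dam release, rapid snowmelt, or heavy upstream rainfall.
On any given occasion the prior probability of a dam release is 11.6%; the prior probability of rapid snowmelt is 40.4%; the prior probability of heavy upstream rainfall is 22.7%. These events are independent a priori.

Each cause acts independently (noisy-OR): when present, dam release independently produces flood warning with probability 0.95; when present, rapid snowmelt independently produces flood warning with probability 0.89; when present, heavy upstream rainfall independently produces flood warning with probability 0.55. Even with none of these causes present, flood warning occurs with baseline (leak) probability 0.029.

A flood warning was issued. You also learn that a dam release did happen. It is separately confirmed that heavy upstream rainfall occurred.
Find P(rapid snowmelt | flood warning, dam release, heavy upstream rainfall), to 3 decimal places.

Under noisy-OR, P(flood warning | causes) = 1 − (1−0.029)·∏(1−qᵢ) over the active causes.
Sum P(flood warning|·) weighted by the priors over both values of rapid snowmelt:
  P(flood warning | dam release, heavy upstream rainfall) = 0.978152×0.596 + 0.997597×0.404
        = 0.582979 + 0.403029 = 0.986008
Keeping only the rapid snowmelt-present terms gives 0.403029, so
  P(rapid snowmelt | flood warning, dam release, heavy upstream rainfall) = 0.403029 / 0.986008 ≈ 0.409

P(rapid snowmelt | flood warning, dam release, heavy upstream rainfall) ≈ 0.409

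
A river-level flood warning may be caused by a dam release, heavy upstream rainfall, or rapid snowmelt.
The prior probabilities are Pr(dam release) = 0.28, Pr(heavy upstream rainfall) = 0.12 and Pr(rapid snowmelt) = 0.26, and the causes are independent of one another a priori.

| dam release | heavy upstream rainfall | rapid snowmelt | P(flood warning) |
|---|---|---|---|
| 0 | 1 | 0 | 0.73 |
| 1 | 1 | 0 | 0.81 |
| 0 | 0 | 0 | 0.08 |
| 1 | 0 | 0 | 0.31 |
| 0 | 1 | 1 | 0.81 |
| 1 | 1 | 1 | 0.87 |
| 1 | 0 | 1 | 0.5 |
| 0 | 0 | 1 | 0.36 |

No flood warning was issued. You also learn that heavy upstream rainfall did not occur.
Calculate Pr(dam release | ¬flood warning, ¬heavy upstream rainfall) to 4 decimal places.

Pr(dam release | ¬flood warning, ¬heavy upstream rainfall) ≈ 0.2272

For the numerator, keep only dam release=true terms: 0.142968 + 0.036400 = 0.179368
Denominator P(¬flood warning | ¬heavy upstream rainfall): 0.92·0.72·0.74 + 0.64·0.72·0.26 + 0.69·0.28·0.74 + 0.5·0.28·0.26 = 0.789352
Posterior = 0.179368 / 0.789352 ≈ 0.2272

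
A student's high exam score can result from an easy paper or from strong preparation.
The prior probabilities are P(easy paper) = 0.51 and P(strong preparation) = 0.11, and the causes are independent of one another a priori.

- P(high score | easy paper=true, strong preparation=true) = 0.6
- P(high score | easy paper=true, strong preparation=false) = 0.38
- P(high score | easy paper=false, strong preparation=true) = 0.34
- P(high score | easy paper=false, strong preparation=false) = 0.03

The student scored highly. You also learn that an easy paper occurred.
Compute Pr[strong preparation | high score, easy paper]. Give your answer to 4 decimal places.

P(high score | easy paper) = 0.38*0.89 + 0.6*0.11 = 0.338200 + 0.066000 = 0.404200
Restricting to configurations with strong preparation present: 0.6*0.11 = 0.066000.
P(strong preparation | high score, easy paper) = 0.066000 / 0.404200 ≈ 0.1633

Pr[strong preparation | high score, easy paper] ≈ 0.1633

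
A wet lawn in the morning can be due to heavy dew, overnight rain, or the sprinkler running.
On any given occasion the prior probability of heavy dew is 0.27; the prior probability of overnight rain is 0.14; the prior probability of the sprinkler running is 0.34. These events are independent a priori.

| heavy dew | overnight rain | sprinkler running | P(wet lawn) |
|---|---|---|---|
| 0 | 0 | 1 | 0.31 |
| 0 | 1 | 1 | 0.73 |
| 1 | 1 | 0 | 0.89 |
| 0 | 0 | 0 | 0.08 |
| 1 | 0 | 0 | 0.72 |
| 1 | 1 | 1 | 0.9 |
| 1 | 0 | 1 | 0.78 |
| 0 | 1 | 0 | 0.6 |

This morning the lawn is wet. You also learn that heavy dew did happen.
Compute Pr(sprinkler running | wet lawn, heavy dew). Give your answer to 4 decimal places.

Pr(sprinkler running | wet lawn, heavy dew) ≈ 0.3556

P(wet lawn | heavy dew) = 0.72·0.86·0.66 + 0.78·0.86·0.34 + 0.89·0.14·0.66 + 0.9·0.14·0.34 = 0.408672 + 0.228072 + 0.082236 + 0.042840 = 0.761820
Of this, 0.270912 comes from 0.228072 + 0.042840 (the sprinkler running=true cases).
So P(sprinkler running | wet lawn, heavy dew) = 0.270912/0.761820 ≈ 0.3556.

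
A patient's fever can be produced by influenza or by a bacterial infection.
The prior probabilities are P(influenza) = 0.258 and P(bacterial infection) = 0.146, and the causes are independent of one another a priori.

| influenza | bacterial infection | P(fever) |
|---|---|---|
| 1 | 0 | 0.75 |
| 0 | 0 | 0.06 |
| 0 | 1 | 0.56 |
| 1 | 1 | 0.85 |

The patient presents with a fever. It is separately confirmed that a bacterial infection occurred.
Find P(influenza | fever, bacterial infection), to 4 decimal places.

P(influenza | fever, bacterial infection) ≈ 0.3455

Numerator (weight on configurations with influenza): 0.85×0.258 = 0.219300
Denominator P(fever | bacterial infection): 0.56×0.742 + 0.85×0.258 = 0.634820
P(influenza | fever, bacterial infection) = 0.219300/0.634820 ≈ 0.3455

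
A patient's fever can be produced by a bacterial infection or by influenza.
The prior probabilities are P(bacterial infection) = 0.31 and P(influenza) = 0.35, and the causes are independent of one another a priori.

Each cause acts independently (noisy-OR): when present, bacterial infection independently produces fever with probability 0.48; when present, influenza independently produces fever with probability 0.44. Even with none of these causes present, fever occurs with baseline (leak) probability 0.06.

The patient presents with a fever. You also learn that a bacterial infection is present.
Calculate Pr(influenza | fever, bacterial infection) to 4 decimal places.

Pr(influenza | fever, bacterial infection) ≈ 0.4334

Under noisy-OR, P(fever | causes) = 1 − (1−0.06)·∏(1−qᵢ) over the active causes.
P(fever | bacterial infection) = 0.5112×0.65 + 0.726272×0.35 = 0.332280 + 0.254195 = 0.586475
Of this, 0.254195 comes from 0.726272×0.35 (the influenza=true cases).
P(influenza | fever, bacterial infection) = 0.254195 / 0.586475 ≈ 0.4334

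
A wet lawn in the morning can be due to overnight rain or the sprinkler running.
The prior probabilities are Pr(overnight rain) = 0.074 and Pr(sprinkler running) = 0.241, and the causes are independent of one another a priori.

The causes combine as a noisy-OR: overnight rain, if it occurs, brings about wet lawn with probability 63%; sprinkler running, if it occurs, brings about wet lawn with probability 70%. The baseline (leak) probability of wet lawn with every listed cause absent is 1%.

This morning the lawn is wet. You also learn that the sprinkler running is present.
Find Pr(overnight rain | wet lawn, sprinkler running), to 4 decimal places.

Under noisy-OR, P(wet lawn | causes) = 1 − (1−0.01)·∏(1−qᵢ) over the active causes.
Enumerate both values of overnight rain and weight by the priors:
  P(wet lawn | sprinkler running) = 0.703·0.926 + 0.89011·0.074
        = 0.650978 + 0.065868 = 0.716846
Configurations with overnight rain contribute 0.065868, so
  P(overnight rain | wet lawn, sprinkler running) = 0.065868 / 0.716846 ≈ 0.0919

Pr(overnight rain | wet lawn, sprinkler running) ≈ 0.0919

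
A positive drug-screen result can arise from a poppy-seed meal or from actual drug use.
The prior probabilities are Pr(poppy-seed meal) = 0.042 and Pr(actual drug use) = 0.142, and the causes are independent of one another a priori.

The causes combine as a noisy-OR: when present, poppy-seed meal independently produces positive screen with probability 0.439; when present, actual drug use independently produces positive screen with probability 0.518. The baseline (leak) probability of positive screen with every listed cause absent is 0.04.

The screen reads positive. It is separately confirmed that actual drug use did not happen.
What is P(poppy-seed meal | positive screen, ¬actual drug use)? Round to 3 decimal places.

Under noisy-OR, P(positive screen | causes) = 1 − (1−0.04)·∏(1−qᵢ) over the active causes.
By total probability over both values of poppy-seed meal:
  P(positive screen | ¬actual drug use) = 0.04×0.958 + 0.46144×0.042
        = 0.038320 + 0.019380 = 0.057700
Configurations with poppy-seed meal contribute 0.019380, so
  P(poppy-seed meal | positive screen, ¬actual drug use) = 0.019380 / 0.057700 ≈ 0.336

P(poppy-seed meal | positive screen, ¬actual drug use) ≈ 0.336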